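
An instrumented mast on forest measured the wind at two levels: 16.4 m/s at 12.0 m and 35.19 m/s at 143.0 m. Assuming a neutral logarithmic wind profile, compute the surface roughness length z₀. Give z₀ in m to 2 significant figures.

Log law: V(z) ∝ ln(z/z₀). With r = V₁/V₂ = 16.4/35.19 = 0.46604,
r · ln(z₂/z₀) = ln(z₁/z₀) ⇒ ln z₀ = (ln z₁ − r·ln z₂)/(1 − r)
ln z₀ = (2.48491 − 0.46604×4.96284) / 0.53396 = 0.3222
z₀ = exp(0.3222) = 1.380 m

z₀ ≈ 1.4 m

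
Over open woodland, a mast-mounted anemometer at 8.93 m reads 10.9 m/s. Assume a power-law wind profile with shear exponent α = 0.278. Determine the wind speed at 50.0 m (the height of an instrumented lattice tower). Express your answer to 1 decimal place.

Power-law profile: V₂ = V₁ · (z₂/z₁)^α
V₂ = 10.9 × (50.0/8.93)^0.278 = 10.9 × (5.5991)^0.278
    = 10.9 × 1.6143 = 17.5956 m/s

17.6 m/s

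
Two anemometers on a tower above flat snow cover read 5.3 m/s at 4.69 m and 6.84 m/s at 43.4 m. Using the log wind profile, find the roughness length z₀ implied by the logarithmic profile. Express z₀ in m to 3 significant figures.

Log law: V(z) ∝ ln(z/z₀). With r = V₁/V₂ = 5.3/6.84 = 0.77485,
r · ln(z₂/z₀) = ln(z₁/z₀) ⇒ ln z₀ = (ln z₁ − r·ln z₂)/(1 − r)
ln z₀ = (1.54543 − 0.77485×3.77046) / 0.22515 = -6.1121
z₀ = exp(-6.1121) = 0.002216 m

z₀ ≈ 0.00222 m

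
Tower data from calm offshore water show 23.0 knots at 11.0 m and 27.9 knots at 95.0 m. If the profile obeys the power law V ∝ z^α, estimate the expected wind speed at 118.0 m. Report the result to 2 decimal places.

28.45 knots

First find α: α = ln(V₂/V₁)/ln(z₂/z₁) = ln(27.9/23.0)/ln(95.0/11.0) = 0.19313/2.15598 = 0.0896
Extrapolate from 95.0 m to 118.0 m: V₃ = 27.9 × (118.0/95.0)^0.0896 = 27.9 × 1.0196 = 28.4472 knots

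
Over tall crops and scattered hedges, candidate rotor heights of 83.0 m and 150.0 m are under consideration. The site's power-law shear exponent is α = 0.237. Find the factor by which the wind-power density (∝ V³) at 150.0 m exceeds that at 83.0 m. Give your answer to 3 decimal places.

1.523

Speed ratio: V_B/V_A = (z_B/z_A)^α = (150.0/83.0)^0.237 = (1.8072)^0.237 = 1.15057
Power-density ratio: P_B/P_A = (V_B/V_A)³ = (1.15057)³ = 1.52313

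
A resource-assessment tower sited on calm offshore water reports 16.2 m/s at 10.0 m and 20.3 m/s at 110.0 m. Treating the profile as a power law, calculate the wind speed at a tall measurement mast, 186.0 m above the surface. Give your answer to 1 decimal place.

First find α: α = ln(V₂/V₁)/ln(z₂/z₁) = ln(20.3/16.2)/ln(110.0/10.0) = 0.22561/2.39790 = 0.0941
Extrapolate from 110.0 m to 186.0 m: V₃ = 20.3 × (186.0/110.0)^0.0941 = 20.3 × 1.0507 = 21.3284 m/s

21.3 m/s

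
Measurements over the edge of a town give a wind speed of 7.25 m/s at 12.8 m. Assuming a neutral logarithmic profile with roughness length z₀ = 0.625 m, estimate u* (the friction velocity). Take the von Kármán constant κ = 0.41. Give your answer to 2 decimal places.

u* ≈ 0.98 m/s

Log law: V(z) = (u*/κ) · ln(z/z₀) ⇒ u* = κ · V / ln(z/z₀)
u* = 0.41 × 7.25 / ln(12.8/0.625) = 0.41 × 7.25 / 3.0194
   = 2.9725 / 3.0194 = 0.9845 m/s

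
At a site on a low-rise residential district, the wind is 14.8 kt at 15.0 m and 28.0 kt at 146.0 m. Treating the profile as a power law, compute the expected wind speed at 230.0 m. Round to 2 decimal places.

31.80 kt

First find α: α = ln(V₂/V₁)/ln(z₂/z₁) = ln(28.0/14.8)/ln(146.0/15.0) = 0.63758/2.27556 = 0.2802
Extrapolate from 146.0 m to 230.0 m: V₃ = 28.0 × (230.0/146.0)^0.2802 = 28.0 × 1.1358 = 31.8024 kt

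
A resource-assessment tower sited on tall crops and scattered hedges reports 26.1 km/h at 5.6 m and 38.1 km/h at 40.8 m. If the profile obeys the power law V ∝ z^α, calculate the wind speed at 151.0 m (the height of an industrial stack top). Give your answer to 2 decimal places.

First find α: α = ln(V₂/V₁)/ln(z₂/z₁) = ln(38.1/26.1)/ln(40.8/5.6) = 0.37828/1.98592 = 0.1905
Extrapolate from 40.8 m to 151.0 m: V₃ = 38.1 × (151.0/40.8)^0.1905 = 38.1 × 1.2831 = 48.8853 km/h

48.89 km/h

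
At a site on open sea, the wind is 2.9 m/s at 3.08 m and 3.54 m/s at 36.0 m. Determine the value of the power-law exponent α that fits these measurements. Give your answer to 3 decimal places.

α ≈ 0.081

Power law: V₂/V₁ = (z₂/z₁)^α ⇒ α = ln(V₂/V₁) / ln(z₂/z₁)
α = ln(3.54/2.9) / ln(36.0/3.08) = ln(1.2207) / ln(11.6883)
  = 0.19942 / 2.45859 = 0.08111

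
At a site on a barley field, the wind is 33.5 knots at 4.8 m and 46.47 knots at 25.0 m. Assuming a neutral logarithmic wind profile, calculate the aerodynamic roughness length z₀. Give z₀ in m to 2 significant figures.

Log law: V(z) ∝ ln(z/z₀). With r = V₁/V₂ = 33.5/46.47 = 0.72090,
r · ln(z₂/z₀) = ln(z₁/z₀) ⇒ ln z₀ = (ln z₁ − r·ln z₂)/(1 − r)
ln z₀ = (1.56862 − 0.72090×3.21888) / 0.27910 = -2.6938
z₀ = exp(-2.6938) = 0.06762 m

z₀ ≈ 0.068 m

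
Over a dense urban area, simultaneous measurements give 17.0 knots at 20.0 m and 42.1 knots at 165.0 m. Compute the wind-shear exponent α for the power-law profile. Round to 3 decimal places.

α ≈ 0.430

Power law: V₂/V₁ = (z₂/z₁)^α ⇒ α = ln(V₂/V₁) / ln(z₂/z₁)
α = ln(42.1/17.0) / ln(165.0/20.0) = ln(2.4765) / ln(8.2500)
  = 0.90683 / 2.11021 = 0.42974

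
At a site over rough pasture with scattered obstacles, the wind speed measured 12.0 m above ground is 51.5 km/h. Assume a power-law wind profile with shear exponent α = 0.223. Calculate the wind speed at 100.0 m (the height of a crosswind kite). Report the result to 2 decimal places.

82.63 km/h

Power-law profile: V₂ = V₁ · (z₂/z₁)^α
V₂ = 51.5 × (100.0/12.0)^0.223 = 51.5 × (8.3333)^0.223
    = 51.5 × 1.6045 = 82.6323 km/h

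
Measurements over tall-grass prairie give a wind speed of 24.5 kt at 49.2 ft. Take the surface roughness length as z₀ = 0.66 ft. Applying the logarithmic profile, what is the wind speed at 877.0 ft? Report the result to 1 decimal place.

Log law: V(z) ∝ ln(z/z₀), so V₂/V₁ = ln(z₂/z₀) / ln(z₁/z₀).
ln(877.0/0.66) = 7.1920, ln(49.2/0.66) = 4.3114
V₂ = 24.5 × 7.1920/4.3114 = 24.5 × 1.6681 = 40.8694 kt

40.9 kt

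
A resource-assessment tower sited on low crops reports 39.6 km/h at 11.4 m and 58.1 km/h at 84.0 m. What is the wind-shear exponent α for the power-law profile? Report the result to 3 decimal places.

α ≈ 0.192

Power law: V₂/V₁ = (z₂/z₁)^α ⇒ α = ln(V₂/V₁) / ln(z₂/z₁)
α = ln(58.1/39.6) / ln(84.0/11.4) = ln(1.4672) / ln(7.3684)
  = 0.38334 / 1.99720 = 0.19194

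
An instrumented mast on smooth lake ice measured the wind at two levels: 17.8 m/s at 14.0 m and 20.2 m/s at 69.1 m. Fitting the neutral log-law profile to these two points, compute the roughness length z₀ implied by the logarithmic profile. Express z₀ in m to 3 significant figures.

Log law: V(z) ∝ ln(z/z₀). With r = V₁/V₂ = 17.8/20.2 = 0.88119,
r · ln(z₂/z₀) = ln(z₁/z₀) ⇒ ln z₀ = (ln z₁ − r·ln z₂)/(1 − r)
ln z₀ = (2.63906 − 0.88119×4.23555) / 0.11881 = -9.2016
z₀ = exp(-9.2016) = 0.0001009 m

z₀ ≈ 0.000101 m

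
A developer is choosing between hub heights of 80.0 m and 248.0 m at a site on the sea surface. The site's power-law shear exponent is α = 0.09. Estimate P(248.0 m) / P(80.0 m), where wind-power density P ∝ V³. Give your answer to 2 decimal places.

Speed ratio: V_B/V_A = (z_B/z_A)^α = (248.0/80.0)^0.09 = (3.1000)^0.09 = 1.10719
Power-density ratio: P_B/P_A = (V_B/V_A)³ = (1.10719)³ = 1.35727

1.36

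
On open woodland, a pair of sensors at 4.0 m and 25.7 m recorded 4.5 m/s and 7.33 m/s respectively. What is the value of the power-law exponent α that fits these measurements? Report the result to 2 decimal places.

α ≈ 0.26

Power law: V₂/V₁ = (z₂/z₁)^α ⇒ α = ln(V₂/V₁) / ln(z₂/z₁)
α = ln(7.33/4.5) / ln(25.7/4.0) = ln(1.6289) / ln(6.4250)
  = 0.48790 / 1.86020 = 0.26228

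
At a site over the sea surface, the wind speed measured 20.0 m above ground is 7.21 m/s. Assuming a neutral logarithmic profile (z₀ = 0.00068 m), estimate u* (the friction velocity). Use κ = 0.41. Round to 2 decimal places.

u* ≈ 0.29 m/s

Log law: V(z) = (u*/κ) · ln(z/z₀) ⇒ u* = κ · V / ln(z/z₀)
u* = 0.41 × 7.21 / ln(20.0/0.00068) = 0.41 × 7.21 / 10.2892
   = 2.9561 / 10.2892 = 0.2873 m/s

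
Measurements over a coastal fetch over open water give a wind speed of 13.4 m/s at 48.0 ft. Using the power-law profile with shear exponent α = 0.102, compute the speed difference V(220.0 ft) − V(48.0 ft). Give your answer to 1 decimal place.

2.3 m/s

Power law: V₂ = V₁ · (z₂/z₁)^α = 13.4 × (4.5833)^0.102 = 15.6511 m/s
ΔV = 15.6511 − 13.4 = 2.2511 m/s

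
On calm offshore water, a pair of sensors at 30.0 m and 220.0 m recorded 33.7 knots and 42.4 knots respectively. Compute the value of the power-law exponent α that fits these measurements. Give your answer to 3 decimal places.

α ≈ 0.115

Power law: V₂/V₁ = (z₂/z₁)^α ⇒ α = ln(V₂/V₁) / ln(z₂/z₁)
α = ln(42.4/33.7) / ln(220.0/30.0) = ln(1.2582) / ln(7.3333)
  = 0.22965 / 1.99243 = 0.11526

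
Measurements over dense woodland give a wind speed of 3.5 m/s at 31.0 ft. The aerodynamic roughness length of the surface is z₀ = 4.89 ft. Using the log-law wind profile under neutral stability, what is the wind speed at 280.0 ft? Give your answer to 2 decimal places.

Log law: V(z) ∝ ln(z/z₀), so V₂/V₁ = ln(z₂/z₀) / ln(z₁/z₀).
ln(280.0/4.89) = 4.0476, ln(31.0/4.89) = 1.8468
V₂ = 3.5 × 4.0476/1.8468 = 3.5 × 2.1917 = 7.6709 m/s

7.67 m/s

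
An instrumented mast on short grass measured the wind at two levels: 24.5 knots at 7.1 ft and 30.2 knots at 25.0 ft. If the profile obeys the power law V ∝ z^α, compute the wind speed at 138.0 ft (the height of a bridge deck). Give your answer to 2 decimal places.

First find α: α = ln(V₂/V₁)/ln(z₂/z₁) = ln(30.2/24.5)/ln(25.0/7.1) = 0.20917/1.25878 = 0.1662
Extrapolate from 25.0 ft to 138.0 ft: V₃ = 30.2 × (138.0/25.0)^0.1662 = 30.2 × 1.3283 = 40.1138 knots

40.11 knots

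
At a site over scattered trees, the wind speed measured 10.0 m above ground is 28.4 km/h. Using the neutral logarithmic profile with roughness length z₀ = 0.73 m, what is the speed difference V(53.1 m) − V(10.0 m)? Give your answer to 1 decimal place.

Log law: V₂ = V₁ · ln(z₂/z₀)/ln(z₁/z₀) = 28.4 × 4.2869/2.6173 = 46.5166 km/h
ΔV = 46.5166 − 28.4 = 18.1166 km/h

18.1 km/h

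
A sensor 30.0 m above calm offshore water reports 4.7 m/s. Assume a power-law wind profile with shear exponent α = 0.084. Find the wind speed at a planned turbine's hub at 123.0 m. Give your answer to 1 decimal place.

5.3 m/s

Power-law profile: V₂ = V₁ · (z₂/z₁)^α
V₂ = 4.7 × (123.0/30.0)^0.084 = 4.7 × (4.1000)^0.084
    = 4.7 × 1.1258 = 5.2914 m/s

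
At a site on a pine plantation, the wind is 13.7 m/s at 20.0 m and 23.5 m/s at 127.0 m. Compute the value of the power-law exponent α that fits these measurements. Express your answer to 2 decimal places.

α ≈ 0.29

Power law: V₂/V₁ = (z₂/z₁)^α ⇒ α = ln(V₂/V₁) / ln(z₂/z₁)
α = ln(23.5/13.7) / ln(127.0/20.0) = ln(1.7153) / ln(6.3500)
  = 0.53960 / 1.84845 = 0.29192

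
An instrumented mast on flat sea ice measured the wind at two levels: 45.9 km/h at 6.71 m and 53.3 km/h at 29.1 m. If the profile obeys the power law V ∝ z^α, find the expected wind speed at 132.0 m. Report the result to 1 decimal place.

First find α: α = ln(V₂/V₁)/ln(z₂/z₁) = ln(53.3/45.9)/ln(29.1/6.71) = 0.14947/1.46714 = 0.1019
Extrapolate from 29.1 m to 132.0 m: V₃ = 53.3 × (132.0/29.1)^0.1019 = 53.3 × 1.1665 = 62.1770 km/h

62.2 km/h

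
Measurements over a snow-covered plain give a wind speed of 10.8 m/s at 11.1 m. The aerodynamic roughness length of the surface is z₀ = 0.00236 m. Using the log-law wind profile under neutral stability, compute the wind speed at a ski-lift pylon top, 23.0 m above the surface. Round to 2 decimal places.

Log law: V(z) ∝ ln(z/z₀), so V₂/V₁ = ln(z₂/z₀) / ln(z₁/z₀).
ln(23.0/0.00236) = 9.1846, ln(11.1/0.00236) = 8.4560
V₂ = 10.8 × 9.1846/8.4560 = 10.8 × 1.0862 = 11.7305 m/s

11.73 m/s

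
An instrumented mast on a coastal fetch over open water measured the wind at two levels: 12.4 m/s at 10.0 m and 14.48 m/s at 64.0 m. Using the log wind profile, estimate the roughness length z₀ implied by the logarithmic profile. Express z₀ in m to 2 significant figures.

Log law: V(z) ∝ ln(z/z₀). With r = V₁/V₂ = 12.4/14.48 = 0.85635,
r · ln(z₂/z₀) = ln(z₁/z₀) ⇒ ln z₀ = (ln z₁ − r·ln z₂)/(1 − r)
ln z₀ = (2.30259 − 0.85635×4.15888) / 0.14365 = -8.7638
z₀ = exp(-8.7638) = 0.0001563 m

z₀ ≈ 0.00016 m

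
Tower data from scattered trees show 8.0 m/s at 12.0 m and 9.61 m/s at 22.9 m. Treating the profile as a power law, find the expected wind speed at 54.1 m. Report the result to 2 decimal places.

12.26 m/s

First find α: α = ln(V₂/V₁)/ln(z₂/z₁) = ln(9.61/8.0)/ln(22.9/12.0) = 0.18336/0.64623 = 0.2837
Extrapolate from 22.9 m to 54.1 m: V₃ = 9.61 × (54.1/22.9)^0.2837 = 9.61 × 1.2763 = 12.2648 m/s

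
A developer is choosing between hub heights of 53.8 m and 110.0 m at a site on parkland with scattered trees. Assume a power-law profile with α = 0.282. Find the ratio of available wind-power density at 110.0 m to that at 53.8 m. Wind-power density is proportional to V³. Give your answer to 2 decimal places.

Speed ratio: V_B/V_A = (z_B/z_A)^α = (110.0/53.8)^0.282 = (2.0446)^0.282 = 1.22347
Power-density ratio: P_B/P_A = (V_B/V_A)³ = (1.22347)³ = 1.83137

1.83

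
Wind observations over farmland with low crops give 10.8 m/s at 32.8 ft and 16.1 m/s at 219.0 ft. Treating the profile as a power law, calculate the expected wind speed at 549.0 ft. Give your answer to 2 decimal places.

First find α: α = ln(V₂/V₁)/ln(z₂/z₁) = ln(16.1/10.8)/ln(219.0/32.8) = 0.39927/1.89864 = 0.2103
Extrapolate from 219.0 ft to 549.0 ft: V₃ = 16.1 × (549.0/219.0)^0.2103 = 16.1 × 1.2132 = 19.5326 m/s

19.53 m/s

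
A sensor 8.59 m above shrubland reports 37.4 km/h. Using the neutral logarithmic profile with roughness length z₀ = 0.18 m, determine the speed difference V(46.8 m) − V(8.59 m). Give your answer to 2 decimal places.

16.40 km/h

Log law: V₂ = V₁ · ln(z₂/z₀)/ln(z₁/z₀) = 37.4 × 5.5607/3.8654 = 53.8029 km/h
ΔV = 53.8029 − 37.4 = 16.4029 km/h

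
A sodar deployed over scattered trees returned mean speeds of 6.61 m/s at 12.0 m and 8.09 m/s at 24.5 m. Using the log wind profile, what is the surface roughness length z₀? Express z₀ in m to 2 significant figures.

z₀ ≈ 0.50 m

Log law: V(z) ∝ ln(z/z₀). With r = V₁/V₂ = 6.61/8.09 = 0.81706,
r · ln(z₂/z₀) = ln(z₁/z₀) ⇒ ln z₀ = (ln z₁ − r·ln z₂)/(1 − r)
ln z₀ = (2.48491 − 0.81706×3.19867) / 0.18294 = -0.7029
z₀ = exp(-0.7029) = 0.4951 m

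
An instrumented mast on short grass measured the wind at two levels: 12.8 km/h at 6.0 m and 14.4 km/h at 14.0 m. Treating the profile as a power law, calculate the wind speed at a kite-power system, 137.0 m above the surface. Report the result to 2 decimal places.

19.77 km/h

First find α: α = ln(V₂/V₁)/ln(z₂/z₁) = ln(14.4/12.8)/ln(14.0/6.0) = 0.11778/0.84730 = 0.1390
Extrapolate from 14.0 m to 137.0 m: V₃ = 14.4 × (137.0/14.0)^0.1390 = 14.4 × 1.3731 = 19.7727 km/h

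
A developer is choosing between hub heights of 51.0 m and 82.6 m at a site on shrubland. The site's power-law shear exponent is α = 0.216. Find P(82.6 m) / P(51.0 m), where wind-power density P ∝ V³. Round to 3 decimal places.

1.367

Speed ratio: V_B/V_A = (z_B/z_A)^α = (82.6/51.0)^0.216 = (1.6196)^0.216 = 1.10977
Power-density ratio: P_B/P_A = (V_B/V_A)³ = (1.10977)³ = 1.36678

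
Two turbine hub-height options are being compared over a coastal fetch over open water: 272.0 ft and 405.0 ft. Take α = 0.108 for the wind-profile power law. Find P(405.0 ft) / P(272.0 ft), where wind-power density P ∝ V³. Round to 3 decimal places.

Speed ratio: V_B/V_A = (z_B/z_A)^α = (405.0/272.0)^0.108 = (1.4890)^0.108 = 1.04393
Power-density ratio: P_B/P_A = (V_B/V_A)³ = (1.04393)³ = 1.13767

1.138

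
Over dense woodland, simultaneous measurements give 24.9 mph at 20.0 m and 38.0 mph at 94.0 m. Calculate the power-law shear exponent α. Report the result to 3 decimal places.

α ≈ 0.273

Power law: V₂/V₁ = (z₂/z₁)^α ⇒ α = ln(V₂/V₁) / ln(z₂/z₁)
α = ln(38.0/24.9) / ln(94.0/20.0) = ln(1.5261) / ln(4.7000)
  = 0.42272 / 1.54756 = 0.27315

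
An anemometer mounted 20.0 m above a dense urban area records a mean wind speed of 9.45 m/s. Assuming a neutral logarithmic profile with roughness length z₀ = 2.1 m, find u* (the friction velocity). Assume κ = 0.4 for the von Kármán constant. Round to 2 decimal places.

u* ≈ 1.68 m/s

Log law: V(z) = (u*/κ) · ln(z/z₀) ⇒ u* = κ · V / ln(z/z₀)
u* = 0.4 × 9.45 / ln(20.0/2.1) = 0.4 × 9.45 / 2.2538
   = 3.7800 / 2.2538 = 1.6772 m/s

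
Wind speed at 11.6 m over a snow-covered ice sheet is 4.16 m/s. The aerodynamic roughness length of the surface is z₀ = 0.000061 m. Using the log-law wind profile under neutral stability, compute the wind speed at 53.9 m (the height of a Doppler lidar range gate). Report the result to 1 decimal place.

4.7 m/s

Log law: V(z) ∝ ln(z/z₀), so V₂/V₁ = ln(z₂/z₀) / ln(z₁/z₀).
ln(53.9/0.000061) = 13.6918, ln(11.6/0.000061) = 12.1556
V₂ = 4.16 × 13.6918/12.1556 = 4.16 × 1.1264 = 4.6857 m/s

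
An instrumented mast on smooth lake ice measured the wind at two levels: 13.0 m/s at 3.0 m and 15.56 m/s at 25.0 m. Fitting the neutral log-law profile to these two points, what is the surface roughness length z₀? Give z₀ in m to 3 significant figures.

z₀ ≈ 0.0000633 m

Log law: V(z) ∝ ln(z/z₀). With r = V₁/V₂ = 13.0/15.56 = 0.83548,
r · ln(z₂/z₀) = ln(z₁/z₀) ⇒ ln z₀ = (ln z₁ − r·ln z₂)/(1 − r)
ln z₀ = (1.09861 − 0.83548×3.21888) / 0.16452 = -9.6684
z₀ = exp(-9.6684) = 0.00006325 m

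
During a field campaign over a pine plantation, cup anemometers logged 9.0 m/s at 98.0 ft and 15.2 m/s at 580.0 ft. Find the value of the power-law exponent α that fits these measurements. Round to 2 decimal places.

α ≈ 0.29

Power law: V₂/V₁ = (z₂/z₁)^α ⇒ α = ln(V₂/V₁) / ln(z₂/z₁)
α = ln(15.2/9.0) / ln(580.0/98.0) = ln(1.6889) / ln(5.9184)
  = 0.52407 / 1.77806 = 0.29474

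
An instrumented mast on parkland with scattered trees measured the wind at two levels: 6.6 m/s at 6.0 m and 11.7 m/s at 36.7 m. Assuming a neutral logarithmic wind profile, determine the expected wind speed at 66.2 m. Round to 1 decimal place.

Log law: V ∝ ln(z/z₀). From the pair, with r = V₁/V₂ = 0.56410,
ln z₀ = (ln z₁ − r·ln z₂)/(1 − r) = (1.7918 − 0.56410×3.6028)/0.43590 = -0.5519 → z₀ = 0.5758 m
V₃ = V₁ · ln(z₃/z₀)/ln(z₁/z₀) = 6.6 × 4.7446/2.3437 = 13.3612 m/s

13.4 m/s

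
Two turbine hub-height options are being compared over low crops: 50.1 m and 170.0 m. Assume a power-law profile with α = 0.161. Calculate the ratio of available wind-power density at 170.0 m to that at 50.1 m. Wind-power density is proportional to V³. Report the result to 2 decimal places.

Speed ratio: V_B/V_A = (z_B/z_A)^α = (170.0/50.1)^0.161 = (3.3932)^0.161 = 1.21739
Power-density ratio: P_B/P_A = (V_B/V_A)³ = (1.21739)³ = 1.80420

1.80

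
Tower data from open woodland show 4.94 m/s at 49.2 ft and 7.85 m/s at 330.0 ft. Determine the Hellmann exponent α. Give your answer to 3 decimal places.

Power law: V₂/V₁ = (z₂/z₁)^α ⇒ α = ln(V₂/V₁) / ln(z₂/z₁)
α = ln(7.85/4.94) / ln(330.0/49.2) = ln(1.5891) / ln(6.7073)
  = 0.46315 / 1.90320 = 0.24335

α ≈ 0.243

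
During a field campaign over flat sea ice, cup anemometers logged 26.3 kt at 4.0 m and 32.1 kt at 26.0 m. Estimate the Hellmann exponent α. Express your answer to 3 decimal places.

α ≈ 0.106

Power law: V₂/V₁ = (z₂/z₁)^α ⇒ α = ln(V₂/V₁) / ln(z₂/z₁)
α = ln(32.1/26.3) / ln(26.0/4.0) = ln(1.2205) / ln(6.5000)
  = 0.19929 / 1.87180 = 0.10647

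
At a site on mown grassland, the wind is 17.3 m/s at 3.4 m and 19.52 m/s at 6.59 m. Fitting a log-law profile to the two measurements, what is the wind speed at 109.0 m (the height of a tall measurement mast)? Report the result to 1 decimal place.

28.9 m/s

Log law: V ∝ ln(z/z₀). From the pair, with r = V₁/V₂ = 0.88627,
ln z₀ = (ln z₁ − r·ln z₂)/(1 − r) = (1.2238 − 0.88627×1.8856)/0.11373 = -3.9333 → z₀ = 0.01958 m
V₃ = V₁ · ln(z₃/z₀)/ln(z₁/z₀) = 17.3 × 8.6247/5.1571 = 28.9323 m/s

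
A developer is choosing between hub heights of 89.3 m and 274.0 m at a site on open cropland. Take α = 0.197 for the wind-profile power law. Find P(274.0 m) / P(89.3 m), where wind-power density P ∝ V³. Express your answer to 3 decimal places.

1.940

Speed ratio: V_B/V_A = (z_B/z_A)^α = (274.0/89.3)^0.197 = (3.0683)^0.197 = 1.24715
Power-density ratio: P_B/P_A = (V_B/V_A)³ = (1.24715)³ = 1.93980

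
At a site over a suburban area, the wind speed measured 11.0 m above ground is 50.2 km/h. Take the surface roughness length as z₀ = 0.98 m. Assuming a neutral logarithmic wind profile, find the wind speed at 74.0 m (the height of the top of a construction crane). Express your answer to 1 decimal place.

Log law: V(z) ∝ ln(z/z₀), so V₂/V₁ = ln(z₂/z₀) / ln(z₁/z₀).
ln(74.0/0.98) = 4.3243, ln(11.0/0.98) = 2.4181
V₂ = 50.2 × 4.3243/2.4181 = 50.2 × 1.7883 = 89.7723 km/h

89.8 km/h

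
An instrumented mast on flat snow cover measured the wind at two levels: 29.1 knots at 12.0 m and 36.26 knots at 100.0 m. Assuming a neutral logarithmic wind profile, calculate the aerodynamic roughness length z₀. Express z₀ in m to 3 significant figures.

Log law: V(z) ∝ ln(z/z₀). With r = V₁/V₂ = 29.1/36.26 = 0.80254,
r · ln(z₂/z₀) = ln(z₁/z₀) ⇒ ln z₀ = (ln z₁ − r·ln z₂)/(1 − r)
ln z₀ = (2.48491 − 0.80254×4.60517) / 0.19746 = -6.1324
z₀ = exp(-6.1324) = 0.002171 m

z₀ ≈ 0.00217 m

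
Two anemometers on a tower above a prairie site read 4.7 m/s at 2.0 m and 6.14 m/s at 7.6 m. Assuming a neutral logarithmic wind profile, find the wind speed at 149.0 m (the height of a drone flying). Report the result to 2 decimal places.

9.35 m/s

Log law: V ∝ ln(z/z₀). From the pair, with r = V₁/V₂ = 0.76547,
ln z₀ = (ln z₁ − r·ln z₂)/(1 − r) = (0.6931 − 0.76547×2.0281)/0.23453 = -3.6641 → z₀ = 0.02563 m
V₃ = V₁ · ln(z₃/z₀)/ln(z₁/z₀) = 4.7 × 8.6681/4.3573 = 9.3498 m/s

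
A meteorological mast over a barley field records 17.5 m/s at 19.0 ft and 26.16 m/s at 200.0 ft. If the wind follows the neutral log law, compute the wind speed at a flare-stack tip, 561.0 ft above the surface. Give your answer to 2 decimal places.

29.95 m/s

Log law: V ∝ ln(z/z₀). From the pair, with r = V₁/V₂ = 0.66896,
ln z₀ = (ln z₁ − r·ln z₂)/(1 − r) = (2.9444 − 0.66896×5.2983)/0.33104 = -1.8122 → z₀ = 0.1633 ft
V₃ = V₁ · ln(z₃/z₀)/ln(z₁/z₀) = 17.5 × 8.1420/4.7567 = 29.9546 m/s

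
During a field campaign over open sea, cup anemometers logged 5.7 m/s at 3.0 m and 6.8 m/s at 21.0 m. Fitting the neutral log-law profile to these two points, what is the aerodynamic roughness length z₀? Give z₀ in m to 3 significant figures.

Log law: V(z) ∝ ln(z/z₀). With r = V₁/V₂ = 5.7/6.8 = 0.83824,
r · ln(z₂/z₀) = ln(z₁/z₀) ⇒ ln z₀ = (ln z₁ − r·ln z₂)/(1 − r)
ln z₀ = (1.09861 − 0.83824×3.04452) / 0.16176 = -8.9847
z₀ = exp(-8.9847) = 0.0001253 m

z₀ ≈ 0.000125 m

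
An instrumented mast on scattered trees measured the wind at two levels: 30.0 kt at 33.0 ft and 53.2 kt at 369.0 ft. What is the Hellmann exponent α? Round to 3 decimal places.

Power law: V₂/V₁ = (z₂/z₁)^α ⇒ α = ln(V₂/V₁) / ln(z₂/z₁)
α = ln(53.2/30.0) / ln(369.0/33.0) = ln(1.7733) / ln(11.1818)
  = 0.57286 / 2.41429 = 0.23728

α ≈ 0.237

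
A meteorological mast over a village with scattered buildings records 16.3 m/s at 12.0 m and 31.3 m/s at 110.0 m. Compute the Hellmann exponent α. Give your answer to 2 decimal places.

Power law: V₂/V₁ = (z₂/z₁)^α ⇒ α = ln(V₂/V₁) / ln(z₂/z₁)
α = ln(31.3/16.3) / ln(110.0/12.0) = ln(1.9202) / ln(9.1667)
  = 0.65245 / 2.21557 = 0.29448

α ≈ 0.29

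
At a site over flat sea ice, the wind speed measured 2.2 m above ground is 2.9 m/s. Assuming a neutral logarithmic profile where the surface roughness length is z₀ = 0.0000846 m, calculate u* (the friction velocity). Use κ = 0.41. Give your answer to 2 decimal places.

u* ≈ 0.12 m/s

Log law: V(z) = (u*/κ) · ln(z/z₀) ⇒ u* = κ · V / ln(z/z₀)
u* = 0.41 × 2.9 / ln(2.2/0.0000846) = 0.41 × 2.9 / 10.1660
   = 1.1890 / 10.1660 = 0.1170 m/s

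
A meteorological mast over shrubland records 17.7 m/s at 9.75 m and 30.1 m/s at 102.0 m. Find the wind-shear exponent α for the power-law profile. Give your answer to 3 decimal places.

α ≈ 0.226

Power law: V₂/V₁ = (z₂/z₁)^α ⇒ α = ln(V₂/V₁) / ln(z₂/z₁)
α = ln(30.1/17.7) / ln(102.0/9.75) = ln(1.7006) / ln(10.4615)
  = 0.53096 / 2.34771 = 0.22616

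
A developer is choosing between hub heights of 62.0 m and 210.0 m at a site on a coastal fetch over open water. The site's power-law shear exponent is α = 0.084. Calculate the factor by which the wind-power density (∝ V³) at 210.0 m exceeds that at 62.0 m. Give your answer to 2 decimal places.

1.36

Speed ratio: V_B/V_A = (z_B/z_A)^α = (210.0/62.0)^0.084 = (3.3871)^0.084 = 1.10791
Power-density ratio: P_B/P_A = (V_B/V_A)³ = (1.10791)³ = 1.35993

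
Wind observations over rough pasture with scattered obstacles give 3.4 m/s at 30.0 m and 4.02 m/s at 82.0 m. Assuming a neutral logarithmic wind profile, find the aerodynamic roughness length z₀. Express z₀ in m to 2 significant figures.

z₀ ≈ 0.12 m

Log law: V(z) ∝ ln(z/z₀). With r = V₁/V₂ = 3.4/4.02 = 0.84577,
r · ln(z₂/z₀) = ln(z₁/z₀) ⇒ ln z₀ = (ln z₁ − r·ln z₂)/(1 − r)
ln z₀ = (3.40120 − 0.84577×4.40672) / 0.15423 = -2.1130
z₀ = exp(-2.1130) = 0.1209 m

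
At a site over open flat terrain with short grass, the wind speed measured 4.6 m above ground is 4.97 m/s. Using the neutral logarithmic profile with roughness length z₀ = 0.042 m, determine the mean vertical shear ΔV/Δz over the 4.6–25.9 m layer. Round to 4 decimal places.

0.0859 m/s/m

Log law: V₂ = V₁ · ln(z₂/z₀)/ln(z₁/z₀) = 4.97 × 6.4243/4.6961 = 6.7990 m/s
ΔV/Δz = (6.7990 − 4.97)/(25.9 − 4.6) = 1.8290/21.3000 = 0.08587 m/s/m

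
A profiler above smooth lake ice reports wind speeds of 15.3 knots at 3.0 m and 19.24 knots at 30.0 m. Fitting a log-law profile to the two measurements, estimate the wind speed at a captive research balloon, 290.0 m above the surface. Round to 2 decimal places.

Log law: V ∝ ln(z/z₀). From the pair, with r = V₁/V₂ = 0.79522,
ln z₀ = (ln z₁ − r·ln z₂)/(1 − r) = (1.0986 − 0.79522×3.4012)/0.20478 = -7.8429 → z₀ = 0.0003925 m
V₃ = V₁ · ln(z₃/z₀)/ln(z₁/z₀) = 15.3 × 13.5128/8.9415 = 23.1220 knots

23.12 knots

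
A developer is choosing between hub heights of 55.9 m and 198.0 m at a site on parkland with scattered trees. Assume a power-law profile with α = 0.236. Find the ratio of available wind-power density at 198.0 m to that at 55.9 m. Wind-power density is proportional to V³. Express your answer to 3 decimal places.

2.448

Speed ratio: V_B/V_A = (z_B/z_A)^α = (198.0/55.9)^0.236 = (3.5420)^0.236 = 1.34779
Power-density ratio: P_B/P_A = (V_B/V_A)³ = (1.34779)³ = 2.44834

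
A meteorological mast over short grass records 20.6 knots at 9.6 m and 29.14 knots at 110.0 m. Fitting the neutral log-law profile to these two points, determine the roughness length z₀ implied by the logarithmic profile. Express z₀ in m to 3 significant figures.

z₀ ≈ 0.0268 m

Log law: V(z) ∝ ln(z/z₀). With r = V₁/V₂ = 20.6/29.14 = 0.70693,
r · ln(z₂/z₀) = ln(z₁/z₀) ⇒ ln z₀ = (ln z₁ − r·ln z₂)/(1 − r)
ln z₀ = (2.26176 − 0.70693×4.70048) / 0.29307 = -3.6209
z₀ = exp(-3.6209) = 0.02676 m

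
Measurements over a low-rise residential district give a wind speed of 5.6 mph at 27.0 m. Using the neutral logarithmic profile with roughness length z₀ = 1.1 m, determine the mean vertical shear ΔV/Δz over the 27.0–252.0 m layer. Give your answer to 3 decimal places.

Log law: V₂ = V₁ · ln(z₂/z₀)/ln(z₁/z₀) = 5.6 × 5.4341/3.2005 = 9.5081 mph
ΔV/Δz = (9.5081 − 5.6)/(252.0 − 27.0) = 3.9081/225.0000 = 0.01737 mph/m

0.017 mph/m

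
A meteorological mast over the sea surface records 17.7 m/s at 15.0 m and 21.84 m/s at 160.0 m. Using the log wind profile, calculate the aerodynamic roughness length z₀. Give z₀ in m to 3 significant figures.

z₀ ≈ 0.000604 m

Log law: V(z) ∝ ln(z/z₀). With r = V₁/V₂ = 17.7/21.84 = 0.81044,
r · ln(z₂/z₀) = ln(z₁/z₀) ⇒ ln z₀ = (ln z₁ − r·ln z₂)/(1 − r)
ln z₀ = (2.70805 − 0.81044×5.07517) / 0.18956 = -7.4123
z₀ = exp(-7.4123) = 0.0006038 m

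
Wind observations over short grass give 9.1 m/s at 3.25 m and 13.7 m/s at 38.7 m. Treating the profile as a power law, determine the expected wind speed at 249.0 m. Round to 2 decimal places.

18.63 m/s

First find α: α = ln(V₂/V₁)/ln(z₂/z₁) = ln(13.7/9.1)/ln(38.7/3.25) = 0.40912/2.47718 = 0.1652
Extrapolate from 38.7 m to 249.0 m: V₃ = 13.7 × (249.0/38.7)^0.1652 = 13.7 × 1.3600 = 18.6315 m/s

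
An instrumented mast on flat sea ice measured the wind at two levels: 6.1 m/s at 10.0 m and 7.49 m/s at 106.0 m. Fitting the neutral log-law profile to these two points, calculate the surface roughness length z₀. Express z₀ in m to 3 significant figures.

z₀ ≈ 0.000317 m

Log law: V(z) ∝ ln(z/z₀). With r = V₁/V₂ = 6.1/7.49 = 0.81442,
r · ln(z₂/z₀) = ln(z₁/z₀) ⇒ ln z₀ = (ln z₁ − r·ln z₂)/(1 − r)
ln z₀ = (2.30259 − 0.81442×4.66344) / 0.18558 = -8.0580
z₀ = exp(-8.0580) = 0.0003166 m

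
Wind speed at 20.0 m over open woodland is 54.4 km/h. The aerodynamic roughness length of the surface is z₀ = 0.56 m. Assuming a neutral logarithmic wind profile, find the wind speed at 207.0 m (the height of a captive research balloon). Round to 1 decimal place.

Log law: V(z) ∝ ln(z/z₀), so V₂/V₁ = ln(z₂/z₀) / ln(z₁/z₀).
ln(207.0/0.56) = 5.9125, ln(20.0/0.56) = 3.5756
V₂ = 54.4 × 5.9125/3.5756 = 54.4 × 1.6536 = 89.9559 km/h

90.0 km/h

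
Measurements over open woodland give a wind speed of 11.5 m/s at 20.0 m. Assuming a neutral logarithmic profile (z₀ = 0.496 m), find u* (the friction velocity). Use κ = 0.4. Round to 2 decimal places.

Log law: V(z) = (u*/κ) · ln(z/z₀) ⇒ u* = κ · V / ln(z/z₀)
u* = 0.4 × 11.5 / ln(20.0/0.496) = 0.4 × 11.5 / 3.6969
   = 4.6000 / 3.6969 = 1.2443 m/s

u* ≈ 1.24 m/s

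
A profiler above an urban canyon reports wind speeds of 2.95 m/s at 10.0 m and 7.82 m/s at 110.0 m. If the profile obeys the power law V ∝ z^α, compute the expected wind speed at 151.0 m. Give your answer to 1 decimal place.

8.9 m/s

First find α: α = ln(V₂/V₁)/ln(z₂/z₁) = ln(7.82/2.95)/ln(110.0/10.0) = 0.97488/2.39790 = 0.4066
Extrapolate from 110.0 m to 151.0 m: V₃ = 7.82 × (151.0/110.0)^0.4066 = 7.82 × 1.1375 = 8.8949 m/s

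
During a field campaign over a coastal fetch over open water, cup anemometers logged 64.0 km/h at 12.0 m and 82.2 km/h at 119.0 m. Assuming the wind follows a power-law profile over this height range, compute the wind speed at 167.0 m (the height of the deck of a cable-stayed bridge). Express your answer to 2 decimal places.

First find α: α = ln(V₂/V₁)/ln(z₂/z₁) = ln(82.2/64.0)/ln(119.0/12.0) = 0.25027/2.29422 = 0.1091
Extrapolate from 119.0 m to 167.0 m: V₃ = 82.2 × (167.0/119.0)^0.1091 = 82.2 × 1.0377 = 85.2955 km/h

85.30 km/h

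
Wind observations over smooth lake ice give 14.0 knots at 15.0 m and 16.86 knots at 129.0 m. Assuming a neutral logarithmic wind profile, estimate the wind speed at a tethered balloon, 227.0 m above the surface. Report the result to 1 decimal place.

Log law: V ∝ ln(z/z₀). From the pair, with r = V₁/V₂ = 0.83037,
ln z₀ = (ln z₁ − r·ln z₂)/(1 − r) = (2.7081 − 0.83037×4.8598)/0.16963 = -7.8251 → z₀ = 0.0003996 m
V₃ = V₁ · ln(z₃/z₀)/ln(z₁/z₀) = 14.0 × 13.2500/10.5331 = 17.6111 knots

17.6 knots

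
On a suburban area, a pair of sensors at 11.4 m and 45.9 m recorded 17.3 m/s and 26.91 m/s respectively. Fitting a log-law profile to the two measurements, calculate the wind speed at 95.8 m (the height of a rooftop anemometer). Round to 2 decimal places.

31.99 m/s

Log law: V ∝ ln(z/z₀). From the pair, with r = V₁/V₂ = 0.64288,
ln z₀ = (ln z₁ − r·ln z₂)/(1 − r) = (2.4336 − 0.64288×3.8265)/0.35712 = -0.0738 → z₀ = 0.9288 m
V₃ = V₁ · ln(z₃/z₀)/ln(z₁/z₀) = 17.3 × 4.6361/2.5074 = 31.9866 m/s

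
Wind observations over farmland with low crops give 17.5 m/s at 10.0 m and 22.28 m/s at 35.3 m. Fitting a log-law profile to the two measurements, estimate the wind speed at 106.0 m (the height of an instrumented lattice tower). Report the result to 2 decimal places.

Log law: V ∝ ln(z/z₀). From the pair, with r = V₁/V₂ = 0.78546,
ln z₀ = (ln z₁ − r·ln z₂)/(1 − r) = (2.3026 − 0.78546×3.5639)/0.21454 = -2.3151 → z₀ = 0.09875 m
V₃ = V₁ · ln(z₃/z₀)/ln(z₁/z₀) = 17.5 × 6.9786/4.6177 = 26.4470 m/s

26.45 m/s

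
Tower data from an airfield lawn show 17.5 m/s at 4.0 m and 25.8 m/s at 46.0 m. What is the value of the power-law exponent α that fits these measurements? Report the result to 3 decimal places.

α ≈ 0.159

Power law: V₂/V₁ = (z₂/z₁)^α ⇒ α = ln(V₂/V₁) / ln(z₂/z₁)
α = ln(25.8/17.5) / ln(46.0/4.0) = ln(1.4743) / ln(11.5000)
  = 0.38817 / 2.44235 = 0.15893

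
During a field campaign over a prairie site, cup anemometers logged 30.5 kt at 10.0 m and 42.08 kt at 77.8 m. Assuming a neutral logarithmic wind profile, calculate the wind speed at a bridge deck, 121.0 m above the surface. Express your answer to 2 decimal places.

44.57 kt

Log law: V ∝ ln(z/z₀). From the pair, with r = V₁/V₂ = 0.72481,
ln z₀ = (ln z₁ − r·ln z₂)/(1 − r) = (2.3026 − 0.72481×4.3541)/0.27519 = -3.1009 → z₀ = 0.04501 m
V₃ = V₁ · ln(z₃/z₀)/ln(z₁/z₀) = 30.5 × 7.8967/5.4035 = 44.5729 kt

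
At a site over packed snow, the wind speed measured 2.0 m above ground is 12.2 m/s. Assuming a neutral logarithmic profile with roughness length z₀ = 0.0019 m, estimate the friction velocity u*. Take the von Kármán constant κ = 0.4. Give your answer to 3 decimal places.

Log law: V(z) = (u*/κ) · ln(z/z₀) ⇒ u* = κ · V / ln(z/z₀)
u* = 0.4 × 12.2 / ln(2.0/0.0019) = 0.4 × 12.2 / 6.9590
   = 4.8800 / 6.9590 = 0.7012 m/s

u* ≈ 0.701 m/s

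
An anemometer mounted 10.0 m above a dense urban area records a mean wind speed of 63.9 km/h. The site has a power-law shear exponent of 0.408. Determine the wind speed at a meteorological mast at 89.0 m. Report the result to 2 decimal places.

Power-law profile: V₂ = V₁ · (z₂/z₁)^α
V₂ = 63.9 × (89.0/10.0)^0.408 = 63.9 × (8.9000)^0.408
    = 63.9 × 2.4398 = 155.9021 km/h

155.90 km/h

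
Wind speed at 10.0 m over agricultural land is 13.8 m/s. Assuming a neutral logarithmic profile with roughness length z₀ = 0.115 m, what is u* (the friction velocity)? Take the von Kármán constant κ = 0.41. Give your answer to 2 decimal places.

Log law: V(z) = (u*/κ) · ln(z/z₀) ⇒ u* = κ · V / ln(z/z₀)
u* = 0.41 × 13.8 / ln(10.0/0.115) = 0.41 × 13.8 / 4.4654
   = 5.6580 / 4.4654 = 1.2671 m/s

u* ≈ 1.27 m/s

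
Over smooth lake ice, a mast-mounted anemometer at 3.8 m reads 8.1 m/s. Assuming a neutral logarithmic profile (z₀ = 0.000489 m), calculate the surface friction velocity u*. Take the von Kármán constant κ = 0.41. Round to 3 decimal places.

Log law: V(z) = (u*/κ) · ln(z/z₀) ⇒ u* = κ · V / ln(z/z₀)
u* = 0.41 × 8.1 / ln(3.8/0.000489) = 0.41 × 8.1 / 8.9581
   = 3.3210 / 8.9581 = 0.3707 m/s

u* ≈ 0.371 m/s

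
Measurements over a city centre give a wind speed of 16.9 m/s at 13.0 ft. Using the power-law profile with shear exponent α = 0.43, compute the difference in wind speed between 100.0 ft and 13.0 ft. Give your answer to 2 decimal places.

Power law: V₂ = V₁ · (z₂/z₁)^α = 16.9 × (7.6923)^0.43 = 40.6341 m/s
ΔV = 40.6341 − 16.9 = 23.7341 m/s

23.73 m/s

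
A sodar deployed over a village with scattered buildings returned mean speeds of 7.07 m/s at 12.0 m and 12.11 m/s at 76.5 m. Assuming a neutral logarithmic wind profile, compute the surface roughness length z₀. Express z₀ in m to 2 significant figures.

Log law: V(z) ∝ ln(z/z₀). With r = V₁/V₂ = 7.07/12.11 = 0.58382,
r · ln(z₂/z₀) = ln(z₁/z₀) ⇒ ln z₀ = (ln z₁ − r·ln z₂)/(1 − r)
ln z₀ = (2.48491 − 0.58382×4.33729) / 0.41618 = -0.1136
z₀ = exp(-0.1136) = 0.8926 m

z₀ ≈ 0.89 m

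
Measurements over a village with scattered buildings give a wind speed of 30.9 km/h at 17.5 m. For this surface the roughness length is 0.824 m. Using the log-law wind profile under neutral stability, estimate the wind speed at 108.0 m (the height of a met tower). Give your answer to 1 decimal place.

49.3 km/h

Log law: V(z) ∝ ln(z/z₀), so V₂/V₁ = ln(z₂/z₀) / ln(z₁/z₀).
ln(108.0/0.824) = 4.8757, ln(17.5/0.824) = 3.0558
V₂ = 30.9 × 4.8757/3.0558 = 30.9 × 1.5956 = 49.3031 km/h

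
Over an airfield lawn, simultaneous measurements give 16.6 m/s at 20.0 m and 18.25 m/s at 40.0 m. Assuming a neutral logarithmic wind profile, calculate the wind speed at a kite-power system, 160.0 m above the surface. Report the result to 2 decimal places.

21.55 m/s

Log law: V ∝ ln(z/z₀). From the pair, with r = V₁/V₂ = 0.90959,
ln z₀ = (ln z₁ − r·ln z₂)/(1 − r) = (2.9957 − 0.90959×3.6889)/0.09041 = -3.9777 → z₀ = 0.01873 m
V₃ = V₁ · ln(z₃/z₀)/ln(z₁/z₀) = 16.6 × 9.0529/6.9735 = 21.5500 m/s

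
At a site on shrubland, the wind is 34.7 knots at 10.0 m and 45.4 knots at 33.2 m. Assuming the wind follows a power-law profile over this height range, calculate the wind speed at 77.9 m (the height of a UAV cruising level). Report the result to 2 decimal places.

First find α: α = ln(V₂/V₁)/ln(z₂/z₁) = ln(45.4/34.7)/ln(33.2/10.0) = 0.26877/1.19996 = 0.2240
Extrapolate from 33.2 m to 77.9 m: V₃ = 45.4 × (77.9/33.2)^0.2240 = 45.4 × 1.2105 = 54.9565 knots

54.96 knots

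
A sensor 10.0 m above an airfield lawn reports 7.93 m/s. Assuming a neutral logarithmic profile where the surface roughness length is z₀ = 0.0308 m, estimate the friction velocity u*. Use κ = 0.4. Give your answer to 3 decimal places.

Log law: V(z) = (u*/κ) · ln(z/z₀) ⇒ u* = κ · V / ln(z/z₀)
u* = 0.4 × 7.93 / ln(10.0/0.0308) = 0.4 × 7.93 / 5.7828
   = 3.1720 / 5.7828 = 0.5485 m/s

u* ≈ 0.549 m/s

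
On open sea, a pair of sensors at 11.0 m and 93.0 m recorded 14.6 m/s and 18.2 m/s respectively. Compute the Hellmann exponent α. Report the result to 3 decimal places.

α ≈ 0.103

Power law: V₂/V₁ = (z₂/z₁)^α ⇒ α = ln(V₂/V₁) / ln(z₂/z₁)
α = ln(18.2/14.6) / ln(93.0/11.0) = ln(1.2466) / ln(8.4545)
  = 0.22040 / 2.13470 = 0.10325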